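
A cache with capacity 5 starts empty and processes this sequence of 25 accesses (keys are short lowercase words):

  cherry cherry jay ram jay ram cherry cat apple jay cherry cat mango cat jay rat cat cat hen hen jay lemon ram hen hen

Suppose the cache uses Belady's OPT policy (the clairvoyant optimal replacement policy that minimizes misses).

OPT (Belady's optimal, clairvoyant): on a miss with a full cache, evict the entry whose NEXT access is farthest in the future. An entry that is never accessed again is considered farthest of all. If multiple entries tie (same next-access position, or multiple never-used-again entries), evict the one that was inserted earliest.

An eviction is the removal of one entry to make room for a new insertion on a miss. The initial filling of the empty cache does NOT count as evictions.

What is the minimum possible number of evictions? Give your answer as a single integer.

Answer: 4

Derivation:
OPT (Belady) simulation (capacity=5):
  1. access cherry: MISS. Cache: [cherry]
  2. access cherry: HIT. Next use of cherry: step 7. Cache: [cherry]
  3. access jay: MISS. Cache: [cherry jay]
  4. access ram: MISS. Cache: [cherry jay ram]
  5. access jay: HIT. Next use of jay: step 10. Cache: [cherry jay ram]
  6. access ram: HIT. Next use of ram: step 23. Cache: [cherry jay ram]
  7. access cherry: HIT. Next use of cherry: step 11. Cache: [cherry jay ram]
  8. access cat: MISS. Cache: [cherry jay ram cat]
  9. access apple: MISS. Cache: [cherry jay ram cat apple]
  10. access jay: HIT. Next use of jay: step 15. Cache: [cherry jay ram cat apple]
  11. access cherry: HIT. Next use of cherry: never. Cache: [cherry jay ram cat apple]
  12. access cat: HIT. Next use of cat: step 14. Cache: [cherry jay ram cat apple]
  13. access mango: MISS, evict cherry (next use: never). Cache: [jay ram cat apple mango]
  14. access cat: HIT. Next use of cat: step 17. Cache: [jay ram cat apple mango]
  15. access jay: HIT. Next use of jay: step 21. Cache: [jay ram cat apple mango]
  16. access rat: MISS, evict apple (next use: never). Cache: [jay ram cat mango rat]
  17. access cat: HIT. Next use of cat: step 18. Cache: [jay ram cat mango rat]
  18. access cat: HIT. Next use of cat: never. Cache: [jay ram cat mango rat]
  19. access hen: MISS, evict cat (next use: never). Cache: [jay ram mango rat hen]
  20. access hen: HIT. Next use of hen: step 24. Cache: [jay ram mango rat hen]
  21. access jay: HIT. Next use of jay: never. Cache: [jay ram mango rat hen]
  22. access lemon: MISS, evict jay (next use: never). Cache: [ram mango rat hen lemon]
  23. access ram: HIT. Next use of ram: never. Cache: [ram mango rat hen lemon]
  24. access hen: HIT. Next use of hen: step 25. Cache: [ram mango rat hen lemon]
  25. access hen: HIT. Next use of hen: never. Cache: [ram mango rat hen lemon]
Total: 16 hits, 9 misses, 4 evictions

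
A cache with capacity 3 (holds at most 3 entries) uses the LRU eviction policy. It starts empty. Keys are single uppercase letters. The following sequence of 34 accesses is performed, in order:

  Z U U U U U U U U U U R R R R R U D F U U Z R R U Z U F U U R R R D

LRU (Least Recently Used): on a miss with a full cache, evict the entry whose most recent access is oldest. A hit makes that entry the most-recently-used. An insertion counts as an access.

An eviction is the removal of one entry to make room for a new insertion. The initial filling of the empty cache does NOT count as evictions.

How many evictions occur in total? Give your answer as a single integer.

Answer: 7

Derivation:
LRU simulation (capacity=3):
  1. access Z: MISS. Cache (LRU->MRU): [Z]
  2. access U: MISS. Cache (LRU->MRU): [Z U]
  3. access U: HIT. Cache (LRU->MRU): [Z U]
  4. access U: HIT. Cache (LRU->MRU): [Z U]
  5. access U: HIT. Cache (LRU->MRU): [Z U]
  6. access U: HIT. Cache (LRU->MRU): [Z U]
  7. access U: HIT. Cache (LRU->MRU): [Z U]
  8. access U: HIT. Cache (LRU->MRU): [Z U]
  9. access U: HIT. Cache (LRU->MRU): [Z U]
  10. access U: HIT. Cache (LRU->MRU): [Z U]
  11. access U: HIT. Cache (LRU->MRU): [Z U]
  12. access R: MISS. Cache (LRU->MRU): [Z U R]
  13. access R: HIT. Cache (LRU->MRU): [Z U R]
  14. access R: HIT. Cache (LRU->MRU): [Z U R]
  15. access R: HIT. Cache (LRU->MRU): [Z U R]
  16. access R: HIT. Cache (LRU->MRU): [Z U R]
  17. access U: HIT. Cache (LRU->MRU): [Z R U]
  18. access D: MISS, evict Z. Cache (LRU->MRU): [R U D]
  19. access F: MISS, evict R. Cache (LRU->MRU): [U D F]
  20. access U: HIT. Cache (LRU->MRU): [D F U]
  21. access U: HIT. Cache (LRU->MRU): [D F U]
  22. access Z: MISS, evict D. Cache (LRU->MRU): [F U Z]
  23. access R: MISS, evict F. Cache (LRU->MRU): [U Z R]
  24. access R: HIT. Cache (LRU->MRU): [U Z R]
  25. access U: HIT. Cache (LRU->MRU): [Z R U]
  26. access Z: HIT. Cache (LRU->MRU): [R U Z]
  27. access U: HIT. Cache (LRU->MRU): [R Z U]
  28. access F: MISS, evict R. Cache (LRU->MRU): [Z U F]
  29. access U: HIT. Cache (LRU->MRU): [Z F U]
  30. access U: HIT. Cache (LRU->MRU): [Z F U]
  31. access R: MISS, evict Z. Cache (LRU->MRU): [F U R]
  32. access R: HIT. Cache (LRU->MRU): [F U R]
  33. access R: HIT. Cache (LRU->MRU): [F U R]
  34. access D: MISS, evict F. Cache (LRU->MRU): [U R D]
Total: 24 hits, 10 misses, 7 evictions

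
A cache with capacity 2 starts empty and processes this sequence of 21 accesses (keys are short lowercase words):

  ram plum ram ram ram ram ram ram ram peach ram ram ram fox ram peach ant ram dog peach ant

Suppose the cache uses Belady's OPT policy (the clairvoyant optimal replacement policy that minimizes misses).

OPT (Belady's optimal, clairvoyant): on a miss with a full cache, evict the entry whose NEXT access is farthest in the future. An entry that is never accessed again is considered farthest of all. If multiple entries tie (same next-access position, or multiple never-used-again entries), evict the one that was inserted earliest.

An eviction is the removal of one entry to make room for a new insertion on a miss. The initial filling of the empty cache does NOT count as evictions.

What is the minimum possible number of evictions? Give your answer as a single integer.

Answer: 6

Derivation:
OPT (Belady) simulation (capacity=2):
  1. access ram: MISS. Cache: [ram]
  2. access plum: MISS. Cache: [ram plum]
  3. access ram: HIT. Next use of ram: step 4. Cache: [ram plum]
  4. access ram: HIT. Next use of ram: step 5. Cache: [ram plum]
  5. access ram: HIT. Next use of ram: step 6. Cache: [ram plum]
  6. access ram: HIT. Next use of ram: step 7. Cache: [ram plum]
  7. access ram: HIT. Next use of ram: step 8. Cache: [ram plum]
  8. access ram: HIT. Next use of ram: step 9. Cache: [ram plum]
  9. access ram: HIT. Next use of ram: step 11. Cache: [ram plum]
  10. access peach: MISS, evict plum (next use: never). Cache: [ram peach]
  11. access ram: HIT. Next use of ram: step 12. Cache: [ram peach]
  12. access ram: HIT. Next use of ram: step 13. Cache: [ram peach]
  13. access ram: HIT. Next use of ram: step 15. Cache: [ram peach]
  14. access fox: MISS, evict peach (next use: step 16). Cache: [ram fox]
  15. access ram: HIT. Next use of ram: step 18. Cache: [ram fox]
  16. access peach: MISS, evict fox (next use: never). Cache: [ram peach]
  17. access ant: MISS, evict peach (next use: step 20). Cache: [ram ant]
  18. access ram: HIT. Next use of ram: never. Cache: [ram ant]
  19. access dog: MISS, evict ram (next use: never). Cache: [ant dog]
  20. access peach: MISS, evict dog (next use: never). Cache: [ant peach]
  21. access ant: HIT. Next use of ant: never. Cache: [ant peach]
Total: 13 hits, 8 misses, 6 evictions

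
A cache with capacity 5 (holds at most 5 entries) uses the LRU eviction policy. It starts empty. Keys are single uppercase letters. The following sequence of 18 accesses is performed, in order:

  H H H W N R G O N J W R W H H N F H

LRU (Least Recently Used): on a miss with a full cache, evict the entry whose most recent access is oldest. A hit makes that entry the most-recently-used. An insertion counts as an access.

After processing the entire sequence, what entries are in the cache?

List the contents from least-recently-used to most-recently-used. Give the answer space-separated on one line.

Answer: R W N F H

Derivation:
LRU simulation (capacity=5):
  1. access H: MISS. Cache (LRU->MRU): [H]
  2. access H: HIT. Cache (LRU->MRU): [H]
  3. access H: HIT. Cache (LRU->MRU): [H]
  4. access W: MISS. Cache (LRU->MRU): [H W]
  5. access N: MISS. Cache (LRU->MRU): [H W N]
  6. access R: MISS. Cache (LRU->MRU): [H W N R]
  7. access G: MISS. Cache (LRU->MRU): [H W N R G]
  8. access O: MISS, evict H. Cache (LRU->MRU): [W N R G O]
  9. access N: HIT. Cache (LRU->MRU): [W R G O N]
  10. access J: MISS, evict W. Cache (LRU->MRU): [R G O N J]
  11. access W: MISS, evict R. Cache (LRU->MRU): [G O N J W]
  12. access R: MISS, evict G. Cache (LRU->MRU): [O N J W R]
  13. access W: HIT. Cache (LRU->MRU): [O N J R W]
  14. access H: MISS, evict O. Cache (LRU->MRU): [N J R W H]
  15. access H: HIT. Cache (LRU->MRU): [N J R W H]
  16. access N: HIT. Cache (LRU->MRU): [J R W H N]
  17. access F: MISS, evict J. Cache (LRU->MRU): [R W H N F]
  18. access H: HIT. Cache (LRU->MRU): [R W N F H]
Total: 7 hits, 11 misses, 6 evictions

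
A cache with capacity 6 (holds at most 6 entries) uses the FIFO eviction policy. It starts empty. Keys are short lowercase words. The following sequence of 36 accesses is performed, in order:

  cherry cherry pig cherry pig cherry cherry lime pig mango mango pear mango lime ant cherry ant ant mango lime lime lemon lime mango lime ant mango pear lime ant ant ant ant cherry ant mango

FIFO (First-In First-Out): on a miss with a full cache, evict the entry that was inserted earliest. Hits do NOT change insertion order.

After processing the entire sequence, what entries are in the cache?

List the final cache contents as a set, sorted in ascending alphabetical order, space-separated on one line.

Answer: ant cherry lemon lime mango pear

Derivation:
FIFO simulation (capacity=6):
  1. access cherry: MISS. Cache (old->new): [cherry]
  2. access cherry: HIT. Cache (old->new): [cherry]
  3. access pig: MISS. Cache (old->new): [cherry pig]
  4. access cherry: HIT. Cache (old->new): [cherry pig]
  5. access pig: HIT. Cache (old->new): [cherry pig]
  6. access cherry: HIT. Cache (old->new): [cherry pig]
  7. access cherry: HIT. Cache (old->new): [cherry pig]
  8. access lime: MISS. Cache (old->new): [cherry pig lime]
  9. access pig: HIT. Cache (old->new): [cherry pig lime]
  10. access mango: MISS. Cache (old->new): [cherry pig lime mango]
  11. access mango: HIT. Cache (old->new): [cherry pig lime mango]
  12. access pear: MISS. Cache (old->new): [cherry pig lime mango pear]
  13. access mango: HIT. Cache (old->new): [cherry pig lime mango pear]
  14. access lime: HIT. Cache (old->new): [cherry pig lime mango pear]
  15. access ant: MISS. Cache (old->new): [cherry pig lime mango pear ant]
  16. access cherry: HIT. Cache (old->new): [cherry pig lime mango pear ant]
  17. access ant: HIT. Cache (old->new): [cherry pig lime mango pear ant]
  18. access ant: HIT. Cache (old->new): [cherry pig lime mango pear ant]
  19. access mango: HIT. Cache (old->new): [cherry pig lime mango pear ant]
  20. access lime: HIT. Cache (old->new): [cherry pig lime mango pear ant]
  21. access lime: HIT. Cache (old->new): [cherry pig lime mango pear ant]
  22. access lemon: MISS, evict cherry. Cache (old->new): [pig lime mango pear ant lemon]
  23. access lime: HIT. Cache (old->new): [pig lime mango pear ant lemon]
  24. access mango: HIT. Cache (old->new): [pig lime mango pear ant lemon]
  25. access lime: HIT. Cache (old->new): [pig lime mango pear ant lemon]
  26. access ant: HIT. Cache (old->new): [pig lime mango pear ant lemon]
  27. access mango: HIT. Cache (old->new): [pig lime mango pear ant lemon]
  28. access pear: HIT. Cache (old->new): [pig lime mango pear ant lemon]
  29. access lime: HIT. Cache (old->new): [pig lime mango pear ant lemon]
  30. access ant: HIT. Cache (old->new): [pig lime mango pear ant lemon]
  31. access ant: HIT. Cache (old->new): [pig lime mango pear ant lemon]
  32. access ant: HIT. Cache (old->new): [pig lime mango pear ant lemon]
  33. access ant: HIT. Cache (old->new): [pig lime mango pear ant lemon]
  34. access cherry: MISS, evict pig. Cache (old->new): [lime mango pear ant lemon cherry]
  35. access ant: HIT. Cache (old->new): [lime mango pear ant lemon cherry]
  36. access mango: HIT. Cache (old->new): [lime mango pear ant lemon cherry]
Total: 28 hits, 8 misses, 2 evictions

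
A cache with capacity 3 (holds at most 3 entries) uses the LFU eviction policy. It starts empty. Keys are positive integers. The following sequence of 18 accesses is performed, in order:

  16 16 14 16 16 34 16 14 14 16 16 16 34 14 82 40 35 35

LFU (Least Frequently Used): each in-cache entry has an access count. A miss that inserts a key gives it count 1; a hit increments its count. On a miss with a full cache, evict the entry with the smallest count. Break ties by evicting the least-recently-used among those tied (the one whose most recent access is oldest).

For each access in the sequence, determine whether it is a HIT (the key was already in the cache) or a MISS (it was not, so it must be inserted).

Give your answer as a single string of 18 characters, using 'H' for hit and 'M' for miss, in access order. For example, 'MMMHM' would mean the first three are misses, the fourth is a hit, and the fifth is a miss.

LFU simulation (capacity=3):
  1. access 16: MISS. Cache: [16(c=1)]
  2. access 16: HIT, count now 2. Cache: [16(c=2)]
  3. access 14: MISS. Cache: [14(c=1) 16(c=2)]
  4. access 16: HIT, count now 3. Cache: [14(c=1) 16(c=3)]
  5. access 16: HIT, count now 4. Cache: [14(c=1) 16(c=4)]
  6. access 34: MISS. Cache: [14(c=1) 34(c=1) 16(c=4)]
  7. access 16: HIT, count now 5. Cache: [14(c=1) 34(c=1) 16(c=5)]
  8. access 14: HIT, count now 2. Cache: [34(c=1) 14(c=2) 16(c=5)]
  9. access 14: HIT, count now 3. Cache: [34(c=1) 14(c=3) 16(c=5)]
  10. access 16: HIT, count now 6. Cache: [34(c=1) 14(c=3) 16(c=6)]
  11. access 16: HIT, count now 7. Cache: [34(c=1) 14(c=3) 16(c=7)]
  12. access 16: HIT, count now 8. Cache: [34(c=1) 14(c=3) 16(c=8)]
  13. access 34: HIT, count now 2. Cache: [34(c=2) 14(c=3) 16(c=8)]
  14. access 14: HIT, count now 4. Cache: [34(c=2) 14(c=4) 16(c=8)]
  15. access 82: MISS, evict 34(c=2). Cache: [82(c=1) 14(c=4) 16(c=8)]
  16. access 40: MISS, evict 82(c=1). Cache: [40(c=1) 14(c=4) 16(c=8)]
  17. access 35: MISS, evict 40(c=1). Cache: [35(c=1) 14(c=4) 16(c=8)]
  18. access 35: HIT, count now 2. Cache: [35(c=2) 14(c=4) 16(c=8)]
Total: 12 hits, 6 misses, 3 evictions

Answer: MHMHHMHHHHHHHHMMMH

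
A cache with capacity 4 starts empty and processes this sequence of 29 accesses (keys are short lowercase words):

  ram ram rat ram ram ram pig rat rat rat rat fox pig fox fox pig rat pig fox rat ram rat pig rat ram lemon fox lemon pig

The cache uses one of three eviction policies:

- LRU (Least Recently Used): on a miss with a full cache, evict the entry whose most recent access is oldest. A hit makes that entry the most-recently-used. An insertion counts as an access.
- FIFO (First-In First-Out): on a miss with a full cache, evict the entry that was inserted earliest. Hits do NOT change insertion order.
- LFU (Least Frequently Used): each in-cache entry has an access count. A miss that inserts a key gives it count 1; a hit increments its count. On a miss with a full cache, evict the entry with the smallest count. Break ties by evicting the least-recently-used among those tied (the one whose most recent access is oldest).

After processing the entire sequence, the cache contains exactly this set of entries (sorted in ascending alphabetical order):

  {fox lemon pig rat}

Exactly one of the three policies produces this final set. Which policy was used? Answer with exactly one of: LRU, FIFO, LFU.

Answer: FIFO

Derivation:
Simulating under each policy and comparing final sets:
  LRU: final set = {fox lemon pig ram} -> differs
  FIFO: final set = {fox lemon pig rat} -> MATCHES target
  LFU: final set = {lemon pig ram rat} -> differs
Only FIFO produces the target set.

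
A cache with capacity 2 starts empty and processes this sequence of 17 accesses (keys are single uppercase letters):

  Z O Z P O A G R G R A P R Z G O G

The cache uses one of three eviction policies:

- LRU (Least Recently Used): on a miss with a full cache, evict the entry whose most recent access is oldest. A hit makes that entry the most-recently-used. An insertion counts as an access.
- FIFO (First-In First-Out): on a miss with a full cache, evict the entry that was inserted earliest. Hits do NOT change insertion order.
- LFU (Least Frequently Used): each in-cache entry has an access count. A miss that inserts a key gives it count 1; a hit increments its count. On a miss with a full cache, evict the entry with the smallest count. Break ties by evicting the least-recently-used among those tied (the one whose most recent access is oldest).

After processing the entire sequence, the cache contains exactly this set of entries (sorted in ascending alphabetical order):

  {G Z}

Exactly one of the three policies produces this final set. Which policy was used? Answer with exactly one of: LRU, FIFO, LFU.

Simulating under each policy and comparing final sets:
  LRU: final set = {G O} -> differs
  FIFO: final set = {G O} -> differs
  LFU: final set = {G Z} -> MATCHES target
Only LFU produces the target set.

Answer: LFU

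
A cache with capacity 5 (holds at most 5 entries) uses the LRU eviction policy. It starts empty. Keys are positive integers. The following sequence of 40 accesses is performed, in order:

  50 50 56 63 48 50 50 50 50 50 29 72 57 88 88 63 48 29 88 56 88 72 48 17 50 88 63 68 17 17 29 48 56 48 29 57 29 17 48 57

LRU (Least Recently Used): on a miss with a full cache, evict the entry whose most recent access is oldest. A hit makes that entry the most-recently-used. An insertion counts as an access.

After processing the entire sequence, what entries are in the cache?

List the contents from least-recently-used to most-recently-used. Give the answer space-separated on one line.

Answer: 56 29 17 48 57

Derivation:
LRU simulation (capacity=5):
  1. access 50: MISS. Cache (LRU->MRU): [50]
  2. access 50: HIT. Cache (LRU->MRU): [50]
  3. access 56: MISS. Cache (LRU->MRU): [50 56]
  4. access 63: MISS. Cache (LRU->MRU): [50 56 63]
  5. access 48: MISS. Cache (LRU->MRU): [50 56 63 48]
  6. access 50: HIT. Cache (LRU->MRU): [56 63 48 50]
  7. access 50: HIT. Cache (LRU->MRU): [56 63 48 50]
  8. access 50: HIT. Cache (LRU->MRU): [56 63 48 50]
  9. access 50: HIT. Cache (LRU->MRU): [56 63 48 50]
  10. access 50: HIT. Cache (LRU->MRU): [56 63 48 50]
  11. access 29: MISS. Cache (LRU->MRU): [56 63 48 50 29]
  12. access 72: MISS, evict 56. Cache (LRU->MRU): [63 48 50 29 72]
  13. access 57: MISS, evict 63. Cache (LRU->MRU): [48 50 29 72 57]
  14. access 88: MISS, evict 48. Cache (LRU->MRU): [50 29 72 57 88]
  15. access 88: HIT. Cache (LRU->MRU): [50 29 72 57 88]
  16. access 63: MISS, evict 50. Cache (LRU->MRU): [29 72 57 88 63]
  17. access 48: MISS, evict 29. Cache (LRU->MRU): [72 57 88 63 48]
  18. access 29: MISS, evict 72. Cache (LRU->MRU): [57 88 63 48 29]
  19. access 88: HIT. Cache (LRU->MRU): [57 63 48 29 88]
  20. access 56: MISS, evict 57. Cache (LRU->MRU): [63 48 29 88 56]
  21. access 88: HIT. Cache (LRU->MRU): [63 48 29 56 88]
  22. access 72: MISS, evict 63. Cache (LRU->MRU): [48 29 56 88 72]
  23. access 48: HIT. Cache (LRU->MRU): [29 56 88 72 48]
  24. access 17: MISS, evict 29. Cache (LRU->MRU): [56 88 72 48 17]
  25. access 50: MISS, evict 56. Cache (LRU->MRU): [88 72 48 17 50]
  26. access 88: HIT. Cache (LRU->MRU): [72 48 17 50 88]
  27. access 63: MISS, evict 72. Cache (LRU->MRU): [48 17 50 88 63]
  28. access 68: MISS, evict 48. Cache (LRU->MRU): [17 50 88 63 68]
  29. access 17: HIT. Cache (LRU->MRU): [50 88 63 68 17]
  30. access 17: HIT. Cache (LRU->MRU): [50 88 63 68 17]
  31. access 29: MISS, evict 50. Cache (LRU->MRU): [88 63 68 17 29]
  32. access 48: MISS, evict 88. Cache (LRU->MRU): [63 68 17 29 48]
  33. access 56: MISS, evict 63. Cache (LRU->MRU): [68 17 29 48 56]
  34. access 48: HIT. Cache (LRU->MRU): [68 17 29 56 48]
  35. access 29: HIT. Cache (LRU->MRU): [68 17 56 48 29]
  36. access 57: MISS, evict 68. Cache (LRU->MRU): [17 56 48 29 57]
  37. access 29: HIT. Cache (LRU->MRU): [17 56 48 57 29]
  38. access 17: HIT. Cache (LRU->MRU): [56 48 57 29 17]
  39. access 48: HIT. Cache (LRU->MRU): [56 57 29 17 48]
  40. access 57: HIT. Cache (LRU->MRU): [56 29 17 48 57]
Total: 19 hits, 21 misses, 16 evictions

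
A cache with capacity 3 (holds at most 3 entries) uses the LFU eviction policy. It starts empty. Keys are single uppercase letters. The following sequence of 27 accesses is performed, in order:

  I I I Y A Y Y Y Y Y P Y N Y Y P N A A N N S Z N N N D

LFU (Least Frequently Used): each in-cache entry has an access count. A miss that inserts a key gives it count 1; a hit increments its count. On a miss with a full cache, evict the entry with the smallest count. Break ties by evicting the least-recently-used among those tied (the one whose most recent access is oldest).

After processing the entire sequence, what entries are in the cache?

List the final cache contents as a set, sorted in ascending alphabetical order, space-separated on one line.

Answer: D N Y

Derivation:
LFU simulation (capacity=3):
  1. access I: MISS. Cache: [I(c=1)]
  2. access I: HIT, count now 2. Cache: [I(c=2)]
  3. access I: HIT, count now 3. Cache: [I(c=3)]
  4. access Y: MISS. Cache: [Y(c=1) I(c=3)]
  5. access A: MISS. Cache: [Y(c=1) A(c=1) I(c=3)]
  6. access Y: HIT, count now 2. Cache: [A(c=1) Y(c=2) I(c=3)]
  7. access Y: HIT, count now 3. Cache: [A(c=1) I(c=3) Y(c=3)]
  8. access Y: HIT, count now 4. Cache: [A(c=1) I(c=3) Y(c=4)]
  9. access Y: HIT, count now 5. Cache: [A(c=1) I(c=3) Y(c=5)]
  10. access Y: HIT, count now 6. Cache: [A(c=1) I(c=3) Y(c=6)]
  11. access P: MISS, evict A(c=1). Cache: [P(c=1) I(c=3) Y(c=6)]
  12. access Y: HIT, count now 7. Cache: [P(c=1) I(c=3) Y(c=7)]
  13. access N: MISS, evict P(c=1). Cache: [N(c=1) I(c=3) Y(c=7)]
  14. access Y: HIT, count now 8. Cache: [N(c=1) I(c=3) Y(c=8)]
  15. access Y: HIT, count now 9. Cache: [N(c=1) I(c=3) Y(c=9)]
  16. access P: MISS, evict N(c=1). Cache: [P(c=1) I(c=3) Y(c=9)]
  17. access N: MISS, evict P(c=1). Cache: [N(c=1) I(c=3) Y(c=9)]
  18. access A: MISS, evict N(c=1). Cache: [A(c=1) I(c=3) Y(c=9)]
  19. access A: HIT, count now 2. Cache: [A(c=2) I(c=3) Y(c=9)]
  20. access N: MISS, evict A(c=2). Cache: [N(c=1) I(c=3) Y(c=9)]
  21. access N: HIT, count now 2. Cache: [N(c=2) I(c=3) Y(c=9)]
  22. access S: MISS, evict N(c=2). Cache: [S(c=1) I(c=3) Y(c=9)]
  23. access Z: MISS, evict S(c=1). Cache: [Z(c=1) I(c=3) Y(c=9)]
  24. access N: MISS, evict Z(c=1). Cache: [N(c=1) I(c=3) Y(c=9)]
  25. access N: HIT, count now 2. Cache: [N(c=2) I(c=3) Y(c=9)]
  26. access N: HIT, count now 3. Cache: [I(c=3) N(c=3) Y(c=9)]
  27. access D: MISS, evict I(c=3). Cache: [D(c=1) N(c=3) Y(c=9)]
Total: 14 hits, 13 misses, 10 evictions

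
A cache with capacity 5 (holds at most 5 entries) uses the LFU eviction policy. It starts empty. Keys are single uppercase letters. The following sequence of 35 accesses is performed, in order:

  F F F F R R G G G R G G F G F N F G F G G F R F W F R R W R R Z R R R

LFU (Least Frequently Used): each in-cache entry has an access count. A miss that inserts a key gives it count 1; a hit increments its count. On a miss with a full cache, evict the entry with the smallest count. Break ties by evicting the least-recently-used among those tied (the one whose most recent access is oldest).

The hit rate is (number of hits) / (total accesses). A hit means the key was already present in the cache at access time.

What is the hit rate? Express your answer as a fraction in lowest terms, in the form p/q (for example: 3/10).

LFU simulation (capacity=5):
  1. access F: MISS. Cache: [F(c=1)]
  2. access F: HIT, count now 2. Cache: [F(c=2)]
  3. access F: HIT, count now 3. Cache: [F(c=3)]
  4. access F: HIT, count now 4. Cache: [F(c=4)]
  5. access R: MISS. Cache: [R(c=1) F(c=4)]
  6. access R: HIT, count now 2. Cache: [R(c=2) F(c=4)]
  7. access G: MISS. Cache: [G(c=1) R(c=2) F(c=4)]
  8. access G: HIT, count now 2. Cache: [R(c=2) G(c=2) F(c=4)]
  9. access G: HIT, count now 3. Cache: [R(c=2) G(c=3) F(c=4)]
  10. access R: HIT, count now 3. Cache: [G(c=3) R(c=3) F(c=4)]
  11. access G: HIT, count now 4. Cache: [R(c=3) F(c=4) G(c=4)]
  12. access G: HIT, count now 5. Cache: [R(c=3) F(c=4) G(c=5)]
  13. access F: HIT, count now 5. Cache: [R(c=3) G(c=5) F(c=5)]
  14. access G: HIT, count now 6. Cache: [R(c=3) F(c=5) G(c=6)]
  15. access F: HIT, count now 6. Cache: [R(c=3) G(c=6) F(c=6)]
  16. access N: MISS. Cache: [N(c=1) R(c=3) G(c=6) F(c=6)]
  17. access F: HIT, count now 7. Cache: [N(c=1) R(c=3) G(c=6) F(c=7)]
  18. access G: HIT, count now 7. Cache: [N(c=1) R(c=3) F(c=7) G(c=7)]
  19. access F: HIT, count now 8. Cache: [N(c=1) R(c=3) G(c=7) F(c=8)]
  20. access G: HIT, count now 8. Cache: [N(c=1) R(c=3) F(c=8) G(c=8)]
  21. access G: HIT, count now 9. Cache: [N(c=1) R(c=3) F(c=8) G(c=9)]
  22. access F: HIT, count now 9. Cache: [N(c=1) R(c=3) G(c=9) F(c=9)]
  23. access R: HIT, count now 4. Cache: [N(c=1) R(c=4) G(c=9) F(c=9)]
  24. access F: HIT, count now 10. Cache: [N(c=1) R(c=4) G(c=9) F(c=10)]
  25. access W: MISS. Cache: [N(c=1) W(c=1) R(c=4) G(c=9) F(c=10)]
  26. access F: HIT, count now 11. Cache: [N(c=1) W(c=1) R(c=4) G(c=9) F(c=11)]
  27. access R: HIT, count now 5. Cache: [N(c=1) W(c=1) R(c=5) G(c=9) F(c=11)]
  28. access R: HIT, count now 6. Cache: [N(c=1) W(c=1) R(c=6) G(c=9) F(c=11)]
  29. access W: HIT, count now 2. Cache: [N(c=1) W(c=2) R(c=6) G(c=9) F(c=11)]
  30. access R: HIT, count now 7. Cache: [N(c=1) W(c=2) R(c=7) G(c=9) F(c=11)]
  31. access R: HIT, count now 8. Cache: [N(c=1) W(c=2) R(c=8) G(c=9) F(c=11)]
  32. access Z: MISS, evict N(c=1). Cache: [Z(c=1) W(c=2) R(c=8) G(c=9) F(c=11)]
  33. access R: HIT, count now 9. Cache: [Z(c=1) W(c=2) G(c=9) R(c=9) F(c=11)]
  34. access R: HIT, count now 10. Cache: [Z(c=1) W(c=2) G(c=9) R(c=10) F(c=11)]
  35. access R: HIT, count now 11. Cache: [Z(c=1) W(c=2) G(c=9) F(c=11) R(c=11)]
Total: 29 hits, 6 misses, 1 evictions

Hit rate = 29/35

Answer: 29/35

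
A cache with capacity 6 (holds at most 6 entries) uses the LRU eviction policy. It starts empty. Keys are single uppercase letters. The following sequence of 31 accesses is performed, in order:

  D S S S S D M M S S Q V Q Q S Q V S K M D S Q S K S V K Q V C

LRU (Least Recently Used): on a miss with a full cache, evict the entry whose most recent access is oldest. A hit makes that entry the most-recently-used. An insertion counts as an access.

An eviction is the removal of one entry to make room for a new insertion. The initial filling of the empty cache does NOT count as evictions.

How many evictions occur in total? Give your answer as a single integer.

LRU simulation (capacity=6):
  1. access D: MISS. Cache (LRU->MRU): [D]
  2. access S: MISS. Cache (LRU->MRU): [D S]
  3. access S: HIT. Cache (LRU->MRU): [D S]
  4. access S: HIT. Cache (LRU->MRU): [D S]
  5. access S: HIT. Cache (LRU->MRU): [D S]
  6. access D: HIT. Cache (LRU->MRU): [S D]
  7. access M: MISS. Cache (LRU->MRU): [S D M]
  8. access M: HIT. Cache (LRU->MRU): [S D M]
  9. access S: HIT. Cache (LRU->MRU): [D M S]
  10. access S: HIT. Cache (LRU->MRU): [D M S]
  11. access Q: MISS. Cache (LRU->MRU): [D M S Q]
  12. access V: MISS. Cache (LRU->MRU): [D M S Q V]
  13. access Q: HIT. Cache (LRU->MRU): [D M S V Q]
  14. access Q: HIT. Cache (LRU->MRU): [D M S V Q]
  15. access S: HIT. Cache (LRU->MRU): [D M V Q S]
  16. access Q: HIT. Cache (LRU->MRU): [D M V S Q]
  17. access V: HIT. Cache (LRU->MRU): [D M S Q V]
  18. access S: HIT. Cache (LRU->MRU): [D M Q V S]
  19. access K: MISS. Cache (LRU->MRU): [D M Q V S K]
  20. access M: HIT. Cache (LRU->MRU): [D Q V S K M]
  21. access D: HIT. Cache (LRU->MRU): [Q V S K M D]
  22. access S: HIT. Cache (LRU->MRU): [Q V K M D S]
  23. access Q: HIT. Cache (LRU->MRU): [V K M D S Q]
  24. access S: HIT. Cache (LRU->MRU): [V K M D Q S]
  25. access K: HIT. Cache (LRU->MRU): [V M D Q S K]
  26. access S: HIT. Cache (LRU->MRU): [V M D Q K S]
  27. access V: HIT. Cache (LRU->MRU): [M D Q K S V]
  28. access K: HIT. Cache (LRU->MRU): [M D Q S V K]
  29. access Q: HIT. Cache (LRU->MRU): [M D S V K Q]
  30. access V: HIT. Cache (LRU->MRU): [M D S K Q V]
  31. access C: MISS, evict M. Cache (LRU->MRU): [D S K Q V C]
Total: 24 hits, 7 misses, 1 evictions

Answer: 1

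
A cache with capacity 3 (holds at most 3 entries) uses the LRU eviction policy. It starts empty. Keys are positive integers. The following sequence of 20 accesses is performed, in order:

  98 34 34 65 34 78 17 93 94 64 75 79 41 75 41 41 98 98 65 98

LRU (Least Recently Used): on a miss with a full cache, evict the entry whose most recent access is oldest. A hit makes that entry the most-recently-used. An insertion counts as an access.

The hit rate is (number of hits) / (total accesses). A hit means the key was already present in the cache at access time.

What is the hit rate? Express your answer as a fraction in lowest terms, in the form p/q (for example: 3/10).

Answer: 7/20

Derivation:
LRU simulation (capacity=3):
  1. access 98: MISS. Cache (LRU->MRU): [98]
  2. access 34: MISS. Cache (LRU->MRU): [98 34]
  3. access 34: HIT. Cache (LRU->MRU): [98 34]
  4. access 65: MISS. Cache (LRU->MRU): [98 34 65]
  5. access 34: HIT. Cache (LRU->MRU): [98 65 34]
  6. access 78: MISS, evict 98. Cache (LRU->MRU): [65 34 78]
  7. access 17: MISS, evict 65. Cache (LRU->MRU): [34 78 17]
  8. access 93: MISS, evict 34. Cache (LRU->MRU): [78 17 93]
  9. access 94: MISS, evict 78. Cache (LRU->MRU): [17 93 94]
  10. access 64: MISS, evict 17. Cache (LRU->MRU): [93 94 64]
  11. access 75: MISS, evict 93. Cache (LRU->MRU): [94 64 75]
  12. access 79: MISS, evict 94. Cache (LRU->MRU): [64 75 79]
  13. access 41: MISS, evict 64. Cache (LRU->MRU): [75 79 41]
  14. access 75: HIT. Cache (LRU->MRU): [79 41 75]
  15. access 41: HIT. Cache (LRU->MRU): [79 75 41]
  16. access 41: HIT. Cache (LRU->MRU): [79 75 41]
  17. access 98: MISS, evict 79. Cache (LRU->MRU): [75 41 98]
  18. access 98: HIT. Cache (LRU->MRU): [75 41 98]
  19. access 65: MISS, evict 75. Cache (LRU->MRU): [41 98 65]
  20. access 98: HIT. Cache (LRU->MRU): [41 65 98]
Total: 7 hits, 13 misses, 10 evictions

Hit rate = 7/20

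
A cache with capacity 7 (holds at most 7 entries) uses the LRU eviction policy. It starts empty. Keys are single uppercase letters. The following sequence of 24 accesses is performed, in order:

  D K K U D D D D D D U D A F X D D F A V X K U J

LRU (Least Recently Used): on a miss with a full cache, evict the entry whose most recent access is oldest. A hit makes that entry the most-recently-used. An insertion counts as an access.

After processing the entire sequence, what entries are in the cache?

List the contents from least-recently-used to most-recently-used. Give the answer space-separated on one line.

Answer: F A V X K U J

Derivation:
LRU simulation (capacity=7):
  1. access D: MISS. Cache (LRU->MRU): [D]
  2. access K: MISS. Cache (LRU->MRU): [D K]
  3. access K: HIT. Cache (LRU->MRU): [D K]
  4. access U: MISS. Cache (LRU->MRU): [D K U]
  5. access D: HIT. Cache (LRU->MRU): [K U D]
  6. access D: HIT. Cache (LRU->MRU): [K U D]
  7. access D: HIT. Cache (LRU->MRU): [K U D]
  8. access D: HIT. Cache (LRU->MRU): [K U D]
  9. access D: HIT. Cache (LRU->MRU): [K U D]
  10. access D: HIT. Cache (LRU->MRU): [K U D]
  11. access U: HIT. Cache (LRU->MRU): [K D U]
  12. access D: HIT. Cache (LRU->MRU): [K U D]
  13. access A: MISS. Cache (LRU->MRU): [K U D A]
  14. access F: MISS. Cache (LRU->MRU): [K U D A F]
  15. access X: MISS. Cache (LRU->MRU): [K U D A F X]
  16. access D: HIT. Cache (LRU->MRU): [K U A F X D]
  17. access D: HIT. Cache (LRU->MRU): [K U A F X D]
  18. access F: HIT. Cache (LRU->MRU): [K U A X D F]
  19. access A: HIT. Cache (LRU->MRU): [K U X D F A]
  20. access V: MISS. Cache (LRU->MRU): [K U X D F A V]
  21. access X: HIT. Cache (LRU->MRU): [K U D F A V X]
  22. access K: HIT. Cache (LRU->MRU): [U D F A V X K]
  23. access U: HIT. Cache (LRU->MRU): [D F A V X K U]
  24. access J: MISS, evict D. Cache (LRU->MRU): [F A V X K U J]
Total: 16 hits, 8 misses, 1 evictions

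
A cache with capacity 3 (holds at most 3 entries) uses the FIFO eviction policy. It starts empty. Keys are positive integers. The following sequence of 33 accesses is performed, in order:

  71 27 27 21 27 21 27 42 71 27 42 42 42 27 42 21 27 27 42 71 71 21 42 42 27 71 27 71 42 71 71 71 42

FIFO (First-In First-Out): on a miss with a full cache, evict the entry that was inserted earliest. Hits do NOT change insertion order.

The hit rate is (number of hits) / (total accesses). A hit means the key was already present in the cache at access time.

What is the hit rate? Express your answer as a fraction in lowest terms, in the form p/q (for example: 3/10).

FIFO simulation (capacity=3):
  1. access 71: MISS. Cache (old->new): [71]
  2. access 27: MISS. Cache (old->new): [71 27]
  3. access 27: HIT. Cache (old->new): [71 27]
  4. access 21: MISS. Cache (old->new): [71 27 21]
  5. access 27: HIT. Cache (old->new): [71 27 21]
  6. access 21: HIT. Cache (old->new): [71 27 21]
  7. access 27: HIT. Cache (old->new): [71 27 21]
  8. access 42: MISS, evict 71. Cache (old->new): [27 21 42]
  9. access 71: MISS, evict 27. Cache (old->new): [21 42 71]
  10. access 27: MISS, evict 21. Cache (old->new): [42 71 27]
  11. access 42: HIT. Cache (old->new): [42 71 27]
  12. access 42: HIT. Cache (old->new): [42 71 27]
  13. access 42: HIT. Cache (old->new): [42 71 27]
  14. access 27: HIT. Cache (old->new): [42 71 27]
  15. access 42: HIT. Cache (old->new): [42 71 27]
  16. access 21: MISS, evict 42. Cache (old->new): [71 27 21]
  17. access 27: HIT. Cache (old->new): [71 27 21]
  18. access 27: HIT. Cache (old->new): [71 27 21]
  19. access 42: MISS, evict 71. Cache (old->new): [27 21 42]
  20. access 71: MISS, evict 27. Cache (old->new): [21 42 71]
  21. access 71: HIT. Cache (old->new): [21 42 71]
  22. access 21: HIT. Cache (old->new): [21 42 71]
  23. access 42: HIT. Cache (old->new): [21 42 71]
  24. access 42: HIT. Cache (old->new): [21 42 71]
  25. access 27: MISS, evict 21. Cache (old->new): [42 71 27]
  26. access 71: HIT. Cache (old->new): [42 71 27]
  27. access 27: HIT. Cache (old->new): [42 71 27]
  28. access 71: HIT. Cache (old->new): [42 71 27]
  29. access 42: HIT. Cache (old->new): [42 71 27]
  30. access 71: HIT. Cache (old->new): [42 71 27]
  31. access 71: HIT. Cache (old->new): [42 71 27]
  32. access 71: HIT. Cache (old->new): [42 71 27]
  33. access 42: HIT. Cache (old->new): [42 71 27]
Total: 23 hits, 10 misses, 7 evictions

Hit rate = 23/33

Answer: 23/33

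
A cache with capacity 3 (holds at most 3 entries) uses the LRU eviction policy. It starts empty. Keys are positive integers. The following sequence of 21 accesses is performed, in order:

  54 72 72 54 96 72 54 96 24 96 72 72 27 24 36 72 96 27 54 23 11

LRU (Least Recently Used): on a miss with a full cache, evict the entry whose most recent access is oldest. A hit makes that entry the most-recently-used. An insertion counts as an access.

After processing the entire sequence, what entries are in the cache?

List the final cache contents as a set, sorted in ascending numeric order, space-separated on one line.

LRU simulation (capacity=3):
  1. access 54: MISS. Cache (LRU->MRU): [54]
  2. access 72: MISS. Cache (LRU->MRU): [54 72]
  3. access 72: HIT. Cache (LRU->MRU): [54 72]
  4. access 54: HIT. Cache (LRU->MRU): [72 54]
  5. access 96: MISS. Cache (LRU->MRU): [72 54 96]
  6. access 72: HIT. Cache (LRU->MRU): [54 96 72]
  7. access 54: HIT. Cache (LRU->MRU): [96 72 54]
  8. access 96: HIT. Cache (LRU->MRU): [72 54 96]
  9. access 24: MISS, evict 72. Cache (LRU->MRU): [54 96 24]
  10. access 96: HIT. Cache (LRU->MRU): [54 24 96]
  11. access 72: MISS, evict 54. Cache (LRU->MRU): [24 96 72]
  12. access 72: HIT. Cache (LRU->MRU): [24 96 72]
  13. access 27: MISS, evict 24. Cache (LRU->MRU): [96 72 27]
  14. access 24: MISS, evict 96. Cache (LRU->MRU): [72 27 24]
  15. access 36: MISS, evict 72. Cache (LRU->MRU): [27 24 36]
  16. access 72: MISS, evict 27. Cache (LRU->MRU): [24 36 72]
  17. access 96: MISS, evict 24. Cache (LRU->MRU): [36 72 96]
  18. access 27: MISS, evict 36. Cache (LRU->MRU): [72 96 27]
  19. access 54: MISS, evict 72. Cache (LRU->MRU): [96 27 54]
  20. access 23: MISS, evict 96. Cache (LRU->MRU): [27 54 23]
  21. access 11: MISS, evict 27. Cache (LRU->MRU): [54 23 11]
Total: 7 hits, 14 misses, 11 evictions

Answer: 11 23 54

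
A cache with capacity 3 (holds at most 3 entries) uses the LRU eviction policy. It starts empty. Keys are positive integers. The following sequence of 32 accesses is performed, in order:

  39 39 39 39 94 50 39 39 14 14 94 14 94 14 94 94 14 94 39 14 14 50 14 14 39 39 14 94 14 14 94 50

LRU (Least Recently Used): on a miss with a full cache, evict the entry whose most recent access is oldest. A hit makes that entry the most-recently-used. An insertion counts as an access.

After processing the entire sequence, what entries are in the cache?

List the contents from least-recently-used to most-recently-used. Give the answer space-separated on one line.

LRU simulation (capacity=3):
  1. access 39: MISS. Cache (LRU->MRU): [39]
  2. access 39: HIT. Cache (LRU->MRU): [39]
  3. access 39: HIT. Cache (LRU->MRU): [39]
  4. access 39: HIT. Cache (LRU->MRU): [39]
  5. access 94: MISS. Cache (LRU->MRU): [39 94]
  6. access 50: MISS. Cache (LRU->MRU): [39 94 50]
  7. access 39: HIT. Cache (LRU->MRU): [94 50 39]
  8. access 39: HIT. Cache (LRU->MRU): [94 50 39]
  9. access 14: MISS, evict 94. Cache (LRU->MRU): [50 39 14]
  10. access 14: HIT. Cache (LRU->MRU): [50 39 14]
  11. access 94: MISS, evict 50. Cache (LRU->MRU): [39 14 94]
  12. access 14: HIT. Cache (LRU->MRU): [39 94 14]
  13. access 94: HIT. Cache (LRU->MRU): [39 14 94]
  14. access 14: HIT. Cache (LRU->MRU): [39 94 14]
  15. access 94: HIT. Cache (LRU->MRU): [39 14 94]
  16. access 94: HIT. Cache (LRU->MRU): [39 14 94]
  17. access 14: HIT. Cache (LRU->MRU): [39 94 14]
  18. access 94: HIT. Cache (LRU->MRU): [39 14 94]
  19. access 39: HIT. Cache (LRU->MRU): [14 94 39]
  20. access 14: HIT. Cache (LRU->MRU): [94 39 14]
  21. access 14: HIT. Cache (LRU->MRU): [94 39 14]
  22. access 50: MISS, evict 94. Cache (LRU->MRU): [39 14 50]
  23. access 14: HIT. Cache (LRU->MRU): [39 50 14]
  24. access 14: HIT. Cache (LRU->MRU): [39 50 14]
  25. access 39: HIT. Cache (LRU->MRU): [50 14 39]
  26. access 39: HIT. Cache (LRU->MRU): [50 14 39]
  27. access 14: HIT. Cache (LRU->MRU): [50 39 14]
  28. access 94: MISS, evict 50. Cache (LRU->MRU): [39 14 94]
  29. access 14: HIT. Cache (LRU->MRU): [39 94 14]
  30. access 14: HIT. Cache (LRU->MRU): [39 94 14]
  31. access 94: HIT. Cache (LRU->MRU): [39 14 94]
  32. access 50: MISS, evict 39. Cache (LRU->MRU): [14 94 50]
Total: 24 hits, 8 misses, 5 evictions

Answer: 14 94 50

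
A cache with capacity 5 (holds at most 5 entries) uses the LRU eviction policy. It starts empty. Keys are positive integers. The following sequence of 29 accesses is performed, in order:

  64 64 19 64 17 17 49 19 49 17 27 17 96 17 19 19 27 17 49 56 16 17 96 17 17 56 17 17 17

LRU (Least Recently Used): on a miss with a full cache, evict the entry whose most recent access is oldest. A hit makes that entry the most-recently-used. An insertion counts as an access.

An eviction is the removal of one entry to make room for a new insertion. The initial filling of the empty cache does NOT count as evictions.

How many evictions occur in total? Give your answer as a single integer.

LRU simulation (capacity=5):
  1. access 64: MISS. Cache (LRU->MRU): [64]
  2. access 64: HIT. Cache (LRU->MRU): [64]
  3. access 19: MISS. Cache (LRU->MRU): [64 19]
  4. access 64: HIT. Cache (LRU->MRU): [19 64]
  5. access 17: MISS. Cache (LRU->MRU): [19 64 17]
  6. access 17: HIT. Cache (LRU->MRU): [19 64 17]
  7. access 49: MISS. Cache (LRU->MRU): [19 64 17 49]
  8. access 19: HIT. Cache (LRU->MRU): [64 17 49 19]
  9. access 49: HIT. Cache (LRU->MRU): [64 17 19 49]
  10. access 17: HIT. Cache (LRU->MRU): [64 19 49 17]
  11. access 27: MISS. Cache (LRU->MRU): [64 19 49 17 27]
  12. access 17: HIT. Cache (LRU->MRU): [64 19 49 27 17]
  13. access 96: MISS, evict 64. Cache (LRU->MRU): [19 49 27 17 96]
  14. access 17: HIT. Cache (LRU->MRU): [19 49 27 96 17]
  15. access 19: HIT. Cache (LRU->MRU): [49 27 96 17 19]
  16. access 19: HIT. Cache (LRU->MRU): [49 27 96 17 19]
  17. access 27: HIT. Cache (LRU->MRU): [49 96 17 19 27]
  18. access 17: HIT. Cache (LRU->MRU): [49 96 19 27 17]
  19. access 49: HIT. Cache (LRU->MRU): [96 19 27 17 49]
  20. access 56: MISS, evict 96. Cache (LRU->MRU): [19 27 17 49 56]
  21. access 16: MISS, evict 19. Cache (LRU->MRU): [27 17 49 56 16]
  22. access 17: HIT. Cache (LRU->MRU): [27 49 56 16 17]
  23. access 96: MISS, evict 27. Cache (LRU->MRU): [49 56 16 17 96]
  24. access 17: HIT. Cache (LRU->MRU): [49 56 16 96 17]
  25. access 17: HIT. Cache (LRU->MRU): [49 56 16 96 17]
  26. access 56: HIT. Cache (LRU->MRU): [49 16 96 17 56]
  27. access 17: HIT. Cache (LRU->MRU): [49 16 96 56 17]
  28. access 17: HIT. Cache (LRU->MRU): [49 16 96 56 17]
  29. access 17: HIT. Cache (LRU->MRU): [49 16 96 56 17]
Total: 20 hits, 9 misses, 4 evictions

Answer: 4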